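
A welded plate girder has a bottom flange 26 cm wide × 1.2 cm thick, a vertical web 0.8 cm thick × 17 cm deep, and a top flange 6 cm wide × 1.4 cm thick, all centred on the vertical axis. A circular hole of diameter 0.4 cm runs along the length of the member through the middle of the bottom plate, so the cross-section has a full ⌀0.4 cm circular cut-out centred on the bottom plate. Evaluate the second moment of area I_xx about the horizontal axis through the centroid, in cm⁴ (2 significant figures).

I_xx ≈ 2800 cm⁴

Treat the section as a set of non-overlapping primitives; coordinates are from the bounding-box lower-left.
Bottom plate: 26 × 1.2, A = 31.2 cm², y = 0.6 cm, Ī = 3.744 cm⁴.
Web plate: 0.8 × 17, A = 13.6 cm², y = 9.7 cm, Ī = 327.5 cm⁴.
Top plate: 6 × 1.4, A = 8.4 cm², y = 18.9 cm, Ī = 1.372 cm⁴.
Hole (subtracted): ⌀0.4, A = 0.1257 cm², y = 0.6 cm, Ī = 0.001257 cm⁴.
Centroid: ȳ = ΣA·y / ΣA = 5.828 cm.
Transfer each piece to the horizontal axis through the centroid using Ī + A·d² with d = y − 5.828:
  bottom plate: d = -5.228 cm → contributes +856.5 cm⁴
  web plate: d = 3.872 cm → contributes +531.4 cm⁴
  top plate: d = 13.07 cm → contributes +1 437 cm⁴
  hole: d = -5.228 cm → contributes −3.436 cm⁴
Total I = 2 821 cm⁴.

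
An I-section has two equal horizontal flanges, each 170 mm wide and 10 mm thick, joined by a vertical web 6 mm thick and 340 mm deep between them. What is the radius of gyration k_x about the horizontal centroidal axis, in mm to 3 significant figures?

Treat the section as a set of non-overlapping primitives; coordinates are from the bounding-box lower-left.
Bottom flange: 170 × 10, A = 1 700 mm², y = 5 mm, Ī = 14 167 mm⁴.
Web: 6 × 340, A = 2 040 mm², y = 180 mm, Ī = 19 652 000 mm⁴.
Top flange: 170 × 10, A = 1 700 mm², y = 355 mm, Ī = 14 167 mm⁴.
By symmetry the centroid is at mid-height, ȳ = 180 mm.
Transfer each piece to the horizontal centroidal axis using Ī + A·d² with d = y − 180:
  bottom flange: d = -175 mm → contributes +52 076 667 mm⁴
  web: d = 0 mm → contributes +19 652 000 mm⁴
  top flange: d = 175 mm → contributes +52 076 667 mm⁴
Total I = 123 805 333 mm⁴.
Radius of gyration: k = √(I/A) = √(123 805 333 / 5 440) = 150.86 mm.

k_x ≈ 151 mm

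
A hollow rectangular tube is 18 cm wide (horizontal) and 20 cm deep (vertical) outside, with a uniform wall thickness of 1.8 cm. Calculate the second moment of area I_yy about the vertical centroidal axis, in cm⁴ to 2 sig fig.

Decompose the section into non-overlapping parts with the origin at the bottom-left of its bounding rectangle.
Outer rectangle: 18 × 20, A = 360 cm², x = 9 cm, Ī = 9 720 cm⁴.
Inner void (subtracted): 14.4 × 16.4, A = 236.2 cm², x = 9 cm, Ī = 4 081 cm⁴.
By symmetry the centroid is at mid-width, x̄ = 9 cm.
All pieces are centred on the vertical centroidal axis, so I = ΣĪ (holes subtracted) = 5 639 cm⁴.

I_yy ≈ 5600 cm⁴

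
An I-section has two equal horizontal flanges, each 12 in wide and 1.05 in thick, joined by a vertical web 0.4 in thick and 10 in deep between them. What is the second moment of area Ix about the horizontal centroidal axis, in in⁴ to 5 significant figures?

Decompose the section into non-overlapping parts with the origin at the bottom-left of its bounding rectangle.
Bottom flange: 12 × 1.05, A = 12.6 in², y = 0.525 in, Ī = 1.157625 in⁴.
Web: 0.4 × 10, A = 4 in², y = 6.05 in, Ī = 33.33333 in⁴.
Top flange: 12 × 1.05, A = 12.6 in², y = 11.575 in, Ī = 1.157625 in⁴.
By symmetry the centroid is at mid-height, ȳ = 6.05 in.
Transfer each piece to the horizontal centroidal axis using Ī + A·d² with d = y − 6.05:
  bottom flange: d = -5.525 in → contributes +385.7805 in⁴
  web: d = 0 in → contributes +33.33333 in⁴
  top flange: d = 5.525 in → contributes +385.7805 in⁴
Total I = 804.8943 in⁴.

Ix ≈ 804.89 in⁴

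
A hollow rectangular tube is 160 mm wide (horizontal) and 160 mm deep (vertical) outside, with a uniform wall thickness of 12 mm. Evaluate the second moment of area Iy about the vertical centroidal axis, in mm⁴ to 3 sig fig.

Treat the section as a set of non-overlapping primitives; coordinates are from the bounding-box lower-left.
Outer rectangle: 160 × 160, A = 25 600 mm², x = 80 mm, Ī = 54 613 333 mm⁴.
Inner void (subtracted): 136 × 136, A = 18 496 mm², x = 80 mm, Ī = 28 508 501 mm⁴.
By symmetry the centroid is at mid-width, x̄ = 80 mm.
All pieces are centred on the vertical centroidal axis, so I = ΣĪ (holes subtracted) = 26 104 832 mm⁴.

Iy ≈ 2.61 × 10⁷ mm⁴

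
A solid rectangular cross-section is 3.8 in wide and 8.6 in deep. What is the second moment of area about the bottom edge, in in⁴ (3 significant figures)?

The section: 3.8 × 8.6, A = 32.68 in², y = 4.3 in, Ī = 201.42 in⁴.
Transfer it to a horizontal axis along the bottom face using Ī + A·d² with d = y − 0:
  the section: d = 4.3 in → contributes +805.67 in⁴
Total I = 805.67 in⁴.

I_base ≈ 806 in⁴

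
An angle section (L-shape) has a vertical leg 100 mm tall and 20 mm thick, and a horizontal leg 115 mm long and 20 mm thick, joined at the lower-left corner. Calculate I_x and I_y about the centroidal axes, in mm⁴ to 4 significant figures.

I_x ≈ 3.289 × 10⁶ mm⁴, I_y ≈ 4.717 × 10⁶ mm⁴

Split into non-overlapping primitives; take the origin at the lower-left of the bounding box.
Vertical leg: 20 × 100, A = 2 000 mm², y = 50 mm, Ī = 1 666 667 mm⁴.
Horizontal leg (remainder): 95 × 20, A = 1 900 mm², y = 10 mm, Ī = 63333.3 mm⁴.
Centroid: ȳ = ΣA·y / ΣA = 30.5128 mm.
Transfer each piece to the centroidal x-axis using Ī + A·d² with d = y − 30.5128:
  vertical leg: d = 19.4872 mm → contributes +2 426 167 mm⁴
  horizontal leg (remainder): d = -20.5128 mm → contributes +862 807 mm⁴
Total I = 3 288 974 mm⁴.
For the y-axis: x̄ = 38.0128 mm.
Repeating about the centroidal y-axis gives I_y = 4 717 099 mm⁴.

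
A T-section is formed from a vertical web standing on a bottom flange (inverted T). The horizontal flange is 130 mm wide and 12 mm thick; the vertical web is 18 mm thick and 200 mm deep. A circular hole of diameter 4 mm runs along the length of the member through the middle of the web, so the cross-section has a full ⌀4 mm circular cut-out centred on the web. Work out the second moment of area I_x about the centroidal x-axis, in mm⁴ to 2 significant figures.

Split into non-overlapping primitives; take the origin at the lower-left of the bounding box.
Flange: 130 × 12, A = 1 560 mm², y = 6 mm, Ī = 18 720 mm⁴.
Web: 18 × 200, A = 3 600 mm², y = 112 mm, Ī = 12 000 000 mm⁴.
Hole (subtracted): ⌀4, A = 12.57 mm², y = 112 mm, Ī = 12.57 mm⁴.
Centroid: ȳ = ΣA·y / ΣA = 79.88 mm.
Transfer each piece to the centroidal x-axis using Ī + A·d² with d = y − 79.88:
  flange: d = -73.88 mm → contributes +8 532 503 mm⁴
  web: d = 32.12 mm → contributes +15 715 198 mm⁴
  hole: d = 32.12 mm → contributes −12 981 mm⁴
Total I = 24 234 719 mm⁴.

I_x ≈ 2.4 × 10⁷ mm⁴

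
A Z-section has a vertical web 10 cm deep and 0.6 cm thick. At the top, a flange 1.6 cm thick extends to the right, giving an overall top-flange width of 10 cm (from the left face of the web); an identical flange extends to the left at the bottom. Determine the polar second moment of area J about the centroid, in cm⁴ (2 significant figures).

J ≈ 1600 cm⁴

Break the section into simple shapes (no overlaps), measuring from the bottom-left corner of the bounding box.
Web: 0.6 × 10, A = 6 cm², y = 5 cm, Ī = 50 cm⁴.
Top flange (beyond web): 9.4 × 1.6, A = 15.04 cm², y = 9.2 cm, Ī = 3.209 cm⁴.
Bottom flange (beyond web): 9.4 × 1.6, A = 15.04 cm², y = 0.8 cm, Ī = 3.209 cm⁴.
Centroid: ȳ = ΣA·y / ΣA = 5 cm.
Transfer each piece to the centroidal x-axis using Ī + A·d² with d = y − 5:
  web: d = 0 cm → contributes +50 cm⁴
  top flange (beyond web): d = 4.2 cm → contributes +268.5 cm⁴
  bottom flange (beyond web): d = -4.2 cm → contributes +268.5 cm⁴
Total I = 587 cm⁴.
For the y-axis: x̄ = 9.7 cm.
Repeating about the centroidal y-axis gives I_y = 973.7 cm⁴.
Polar second moment: J = I_x + I_y = 1 561 cm⁴.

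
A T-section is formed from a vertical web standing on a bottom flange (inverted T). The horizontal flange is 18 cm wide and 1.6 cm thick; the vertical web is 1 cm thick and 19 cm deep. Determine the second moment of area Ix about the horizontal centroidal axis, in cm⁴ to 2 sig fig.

Ix ≈ 1800 cm⁴

Decompose the section into non-overlapping parts with the origin at the bottom-left of its bounding rectangle.
Flange: 18 × 1.6, A = 28.8 cm², y = 0.8 cm, Ī = 6.144 cm⁴.
Web: 1 × 19, A = 19 cm², y = 11.1 cm, Ī = 571.6 cm⁴.
Centroid: ȳ = ΣA·y / ΣA = 4.894 cm.
Transfer each piece to the horizontal centroidal axis using Ī + A·d² with d = y − 4.894:
  flange: d = -4.094 cm → contributes +488.9 cm⁴
  web: d = 6.206 cm → contributes +1 303 cm⁴
Total I = 1 792 cm⁴.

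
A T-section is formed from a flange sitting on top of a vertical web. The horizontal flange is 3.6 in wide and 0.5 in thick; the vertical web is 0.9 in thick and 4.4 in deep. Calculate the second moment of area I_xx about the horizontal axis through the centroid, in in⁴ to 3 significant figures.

Split into non-overlapping primitives; take the origin at the lower-left of the bounding box.
Flange: 3.6 × 0.5, A = 1.8 in², y = 4.65 in, Ī = 0.0375 in⁴.
Web: 0.9 × 4.4, A = 3.96 in², y = 2.2 in, Ī = 6.3888 in⁴.
Centroid: ȳ = ΣA·y / ΣA = 2.9656 in.
Transfer each piece to the horizontal axis through the centroid using Ī + A·d² with d = y − 2.9656:
  flange: d = 1.6844 in → contributes +5.1443 in⁴
  web: d = -0.76563 in → contributes +8.7101 in⁴
Total I = 13.854 in⁴.

I_xx ≈ 13.9 in⁴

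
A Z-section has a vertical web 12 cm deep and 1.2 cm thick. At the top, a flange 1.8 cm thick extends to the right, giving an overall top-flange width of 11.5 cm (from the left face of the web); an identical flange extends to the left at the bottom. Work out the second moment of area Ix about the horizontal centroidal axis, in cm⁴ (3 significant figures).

Split into non-overlapping primitives; take the origin at the lower-left of the bounding box.
Web: 1.2 × 12, A = 14.4 cm², y = 6 cm, Ī = 172.8 cm⁴.
Top flange (beyond web): 10.3 × 1.8, A = 18.54 cm², y = 11.1 cm, Ī = 5.0058 cm⁴.
Bottom flange (beyond web): 10.3 × 1.8, A = 18.54 cm², y = 0.9 cm, Ī = 5.0058 cm⁴.
Centroid: ȳ = ΣA·y / ΣA = 6 cm.
Transfer each piece to the horizontal centroidal axis using Ī + A·d² with d = y − 6:
  web: d = 0 cm → contributes +172.8 cm⁴
  top flange (beyond web): d = 5.1 cm → contributes +487.23 cm⁴
  bottom flange (beyond web): d = -5.1 cm → contributes +487.23 cm⁴
Total I = 1147.3 cm⁴.

Ix ≈ 1150 cm⁴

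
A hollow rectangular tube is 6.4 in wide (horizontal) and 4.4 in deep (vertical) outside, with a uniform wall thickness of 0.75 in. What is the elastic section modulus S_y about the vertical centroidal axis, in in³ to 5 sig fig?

Split into non-overlapping primitives; take the origin at the lower-left of the bounding box.
Outer rectangle: 6.4 × 4.4, A = 28.16 in², x = 3.2 in, Ī = 96.11947 in⁴.
Inner void (subtracted): 4.9 × 2.9, A = 14.21 in², x = 3.2 in, Ī = 28.43184 in⁴.
By symmetry the centroid is at mid-width, x̄ = 3.2 in.
All pieces are centred on the vertical centroidal axis, so I = ΣĪ (holes subtracted) = 67.68763 in⁴.
Extreme fibre distance c = 3.2 in; S = I/c = 21.15238 in³.

S_y ≈ 21.152 in³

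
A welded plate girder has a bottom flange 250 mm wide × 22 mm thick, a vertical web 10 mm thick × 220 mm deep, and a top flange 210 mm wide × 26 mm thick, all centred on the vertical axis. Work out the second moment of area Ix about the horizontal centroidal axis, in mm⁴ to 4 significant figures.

Split into non-overlapping primitives; take the origin at the lower-left of the bounding box.
Bottom plate: 250 × 22, A = 5 500 mm², y = 11 mm, Ī = 221 833 mm⁴.
Web plate: 10 × 220, A = 2 200 mm², y = 132 mm, Ī = 8 873 333 mm⁴.
Top plate: 210 × 26, A = 5 460 mm², y = 255 mm, Ī = 307 580 mm⁴.
Centroid: ȳ = ΣA·y / ΣA = 132.462 mm.
Transfer each piece to the horizontal centroidal axis using Ī + A·d² with d = y − 132.462:
  bottom plate: d = -121.462 mm → contributes +81 363 437 mm⁴
  web plate: d = -0.462006 mm → contributes +8 873 803 mm⁴
  top plate: d = 122.538 mm → contributes +82 292 537 mm⁴
Total I = 172 529 778 mm⁴.

Ix ≈ 1.725 × 10⁸ mm⁴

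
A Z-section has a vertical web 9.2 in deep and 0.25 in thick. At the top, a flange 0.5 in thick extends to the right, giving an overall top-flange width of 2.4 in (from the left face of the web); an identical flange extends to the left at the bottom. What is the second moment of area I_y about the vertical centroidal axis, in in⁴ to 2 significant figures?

I_y ≈ 3.9 in⁴

Break the section into simple shapes (no overlaps), measuring from the bottom-left corner of the bounding box.
Web: 0.25 × 9.2, A = 2.3 in², x = 2.275 in, Ī = 0.01198 in⁴.
Top flange (beyond web): 2.15 × 0.5, A = 1.075 in², x = 3.475 in, Ī = 0.4141 in⁴.
Bottom flange (beyond web): 2.15 × 0.5, A = 1.075 in², x = 1.075 in, Ī = 0.4141 in⁴.
Centroid: x̄ = ΣA·x / ΣA = 2.275 in.
Transfer each piece to the vertical centroidal axis using Ī + A·d² with d = x − 2.275:
  web: d = 0 in → contributes +0.01198 in⁴
  top flange (beyond web): d = 1.2 in → contributes +1.962 in⁴
  bottom flange (beyond web): d = -1.2 in → contributes +1.962 in⁴
Total I = 3.936 in⁴.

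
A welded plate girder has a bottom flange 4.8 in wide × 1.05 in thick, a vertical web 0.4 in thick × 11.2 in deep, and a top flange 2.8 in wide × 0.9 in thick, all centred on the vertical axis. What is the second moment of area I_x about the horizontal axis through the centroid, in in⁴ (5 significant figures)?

Treat the section as a set of non-overlapping primitives; coordinates are from the bounding-box lower-left.
Bottom plate: 4.8 × 1.05, A = 5.04 in², y = 0.525 in, Ī = 0.46305 in⁴.
Web plate: 0.4 × 11.2, A = 4.48 in², y = 6.65 in, Ī = 46.83093 in⁴.
Top plate: 2.8 × 0.9, A = 2.52 in², y = 12.7 in, Ī = 0.1701 in⁴.
Centroid: ȳ = ΣA·y / ΣA = 5.352326 in.
Transfer each piece to the horizontal axis through the centroid using Ī + A·d² with d = y − 5.352326:
  bottom plate: d = -4.827326 in → contributes +117.9105 in⁴
  web plate: d = 1.297674 in → contributes +54.37507 in⁴
  top plate: d = 7.347674 in → contributes +136.2207 in⁴
Total I = 308.5063 in⁴.

I_x ≈ 308.51 in⁴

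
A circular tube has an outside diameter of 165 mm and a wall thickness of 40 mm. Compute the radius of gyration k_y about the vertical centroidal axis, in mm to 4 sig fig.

Decompose the section into non-overlapping parts with the origin at the bottom-left of its bounding rectangle.
Outer circle: ⌀165, A = 21382.5 mm², x = 82.5 mm, Ī = 36 383 601 mm⁴.
Bore (subtracted): ⌀85, A = 5674.5 mm², x = 82.5 mm, Ī = 2 562 392 mm⁴.
By symmetry the centroid is at mid-width, x̄ = 82.5 mm.
All pieces are centred on the vertical centroidal axis, so I = ΣĪ (holes subtracted) = 33 821 208 mm⁴.
Radius of gyration: k = √(I/A) = √(33 821 208 / 15 708) = 46.4018 mm.

k_y ≈ 46.40 mm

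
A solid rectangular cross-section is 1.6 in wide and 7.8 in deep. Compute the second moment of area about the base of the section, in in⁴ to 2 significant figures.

The section: 1.6 × 7.8, A = 12.48 in², y = 3.9 in, Ī = 63.27 in⁴.
Transfer it to the bottom edge using Ī + A·d² with d = y − 0:
  the section: d = 3.9 in → contributes +253.1 in⁴
Total I = 253.1 in⁴.

I_base ≈ 250 in⁴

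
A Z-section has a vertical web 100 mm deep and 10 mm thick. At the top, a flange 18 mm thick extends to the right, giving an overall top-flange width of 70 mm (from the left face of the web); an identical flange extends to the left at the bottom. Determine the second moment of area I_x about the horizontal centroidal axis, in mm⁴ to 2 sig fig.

I_x ≈ 4.5 × 10⁶ mm⁴

Decompose the section into non-overlapping parts with the origin at the bottom-left of its bounding rectangle.
Web: 10 × 100, A = 1 000 mm², y = 50 mm, Ī = 833 333 mm⁴.
Top flange (beyond web): 60 × 18, A = 1 080 mm², y = 91 mm, Ī = 29 160 mm⁴.
Bottom flange (beyond web): 60 × 18, A = 1 080 mm², y = 9 mm, Ī = 29 160 mm⁴.
Centroid: ȳ = ΣA·y / ΣA = 50 mm.
Transfer each piece to the horizontal centroidal axis using Ī + A·d² with d = y − 50:
  web: d = 0 mm → contributes +833 333 mm⁴
  top flange (beyond web): d = 41 mm → contributes +1 844 640 mm⁴
  bottom flange (beyond web): d = -41 mm → contributes +1 844 640 mm⁴
Total I = 4 522 613 mm⁴.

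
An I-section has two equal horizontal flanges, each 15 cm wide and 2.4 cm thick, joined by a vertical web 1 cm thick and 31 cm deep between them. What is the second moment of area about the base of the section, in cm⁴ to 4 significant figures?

Decompose the section into non-overlapping parts with the origin at the bottom-left of its bounding rectangle.
Bottom flange: 15 × 2.4, A = 36 cm², y = 1.2 cm, Ī = 17.28 cm⁴.
Web: 1 × 31, A = 31 cm², y = 17.9 cm, Ī = 2482.58 cm⁴.
Top flange: 15 × 2.4, A = 36 cm², y = 34.6 cm, Ī = 17.28 cm⁴.
Transfer each piece to the base of the section using Ī + A·d² with d = y − 0:
  bottom flange: d = 1.2 cm → contributes +69.12 cm⁴
  web: d = 17.9 cm → contributes +12415.3 cm⁴
  top flange: d = 34.6 cm → contributes +43 115 cm⁴
Total I = 55599.5 cm⁴.

I_base ≈ 5.560 × 10⁴ cm⁴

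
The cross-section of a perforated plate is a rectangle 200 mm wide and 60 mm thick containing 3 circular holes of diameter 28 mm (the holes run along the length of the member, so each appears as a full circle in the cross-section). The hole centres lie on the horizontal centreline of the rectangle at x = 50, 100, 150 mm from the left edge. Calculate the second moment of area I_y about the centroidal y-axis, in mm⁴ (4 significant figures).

Break the section into simple shapes (no overlaps), measuring from the bottom-left corner of the bounding box.
Plate: 200 × 60, A = 12 000 mm², x = 100 mm, Ī = 40 000 000 mm⁴.
Hole 1 (subtracted): ⌀28, A = 615.752 mm², x = 50 mm, Ī = 30171.9 mm⁴.
Hole 2 (subtracted): ⌀28, A = 615.752 mm², x = 100 mm, Ī = 30171.9 mm⁴.
Hole 3 (subtracted): ⌀28, A = 615.752 mm², x = 150 mm, Ī = 30171.9 mm⁴.
By symmetry the centroid is at mid-width, x̄ = 100 mm.
Transfer each piece to the centroidal y-axis using Ī + A·d² with d = x − 100:
  plate: d = 0 mm → contributes +40 000 000 mm⁴
  hole 1: d = -50 mm → contributes −1 569 552 mm⁴
  hole 2: d = 0 mm → contributes −30171.9 mm⁴
  hole 3: d = 50 mm → contributes −1 569 552 mm⁴
Total I = 36 830 724 mm⁴.

I_y ≈ 3.683 × 10⁷ mm⁴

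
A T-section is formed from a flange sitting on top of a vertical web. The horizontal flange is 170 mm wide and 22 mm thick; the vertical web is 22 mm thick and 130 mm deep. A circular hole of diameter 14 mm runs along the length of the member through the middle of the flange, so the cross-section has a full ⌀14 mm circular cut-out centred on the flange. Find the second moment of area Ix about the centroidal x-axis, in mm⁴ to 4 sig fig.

Ix ≈ 1.337 × 10⁷ mm⁴

Split into non-overlapping primitives; take the origin at the lower-left of the bounding box.
Flange: 170 × 22, A = 3 740 mm², y = 141 mm, Ī = 150 847 mm⁴.
Web: 22 × 130, A = 2 860 mm², y = 65 mm, Ī = 4 027 833 mm⁴.
Hole (subtracted): ⌀14, A = 153.938 mm², y = 141 mm, Ī = 1885.74 mm⁴.
Centroid: ȳ = ΣA·y / ΣA = 107.28 mm.
Transfer each piece to the centroidal x-axis using Ī + A·d² with d = y − 107.28:
  flange: d = 33.7198 mm → contributes +4 403 323 mm⁴
  web: d = -42.2802 mm → contributes +9 140 410 mm⁴
  hole: d = 33.7198 mm → contributes −176 917 mm⁴
Total I = 13 366 816 mm⁴.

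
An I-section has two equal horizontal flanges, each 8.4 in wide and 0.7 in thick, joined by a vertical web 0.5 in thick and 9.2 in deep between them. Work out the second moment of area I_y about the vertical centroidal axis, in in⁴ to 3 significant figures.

Split into non-overlapping primitives; take the origin at the lower-left of the bounding box.
Bottom flange: 8.4 × 0.7, A = 5.88 in², x = 4.2 in, Ī = 34.574 in⁴.
Web: 0.5 × 9.2, A = 4.6 in², x = 4.2 in, Ī = 0.095833 in⁴.
Top flange: 8.4 × 0.7, A = 5.88 in², x = 4.2 in, Ī = 34.574 in⁴.
By symmetry the centroid is at mid-width, x̄ = 4.2 in.
All pieces are centred on the vertical centroidal axis, so I = ΣĪ = 69.245 in⁴.

I_y ≈ 69.2 in⁴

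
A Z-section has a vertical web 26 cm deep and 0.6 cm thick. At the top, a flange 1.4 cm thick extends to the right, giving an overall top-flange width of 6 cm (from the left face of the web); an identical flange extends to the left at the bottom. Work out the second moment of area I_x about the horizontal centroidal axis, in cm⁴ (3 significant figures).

I_x ≈ 3170 cm⁴

Split into non-overlapping primitives; take the origin at the lower-left of the bounding box.
Web: 0.6 × 26, A = 15.6 cm², y = 13 cm, Ī = 878.8 cm⁴.
Top flange (beyond web): 5.4 × 1.4, A = 7.56 cm², y = 25.3 cm, Ī = 1.2348 cm⁴.
Bottom flange (beyond web): 5.4 × 1.4, A = 7.56 cm², y = 0.7 cm, Ī = 1.2348 cm⁴.
Centroid: ȳ = ΣA·y / ΣA = 13 cm.
Transfer each piece to the horizontal centroidal axis using Ī + A·d² with d = y − 13:
  web: d = 0 cm → contributes +878.8 cm⁴
  top flange (beyond web): d = 12.3 cm → contributes +1 145 cm⁴
  bottom flange (beyond web): d = -12.3 cm → contributes +1 145 cm⁴
Total I = 3168.8 cm⁴.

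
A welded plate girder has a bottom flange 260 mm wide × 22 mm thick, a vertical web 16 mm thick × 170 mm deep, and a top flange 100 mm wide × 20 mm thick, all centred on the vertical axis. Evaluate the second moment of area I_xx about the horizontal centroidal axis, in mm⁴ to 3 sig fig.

Break the section into simple shapes (no overlaps), measuring from the bottom-left corner of the bounding box.
Bottom plate: 260 × 22, A = 5 720 mm², y = 11 mm, Ī = 230 707 mm⁴.
Web plate: 16 × 170, A = 2 720 mm², y = 107 mm, Ī = 6 550 667 mm⁴.
Top plate: 100 × 20, A = 2 000 mm², y = 202 mm, Ī = 66 667 mm⁴.
Centroid: ȳ = ΣA·y / ΣA = 72.602 mm.
Transfer each piece to the horizontal centroidal axis using Ī + A·d² with d = y − 72.602:
  bottom plate: d = -61.602 mm → contributes +21 936 670 mm⁴
  web plate: d = 34.398 mm → contributes +9 769 119 mm⁴
  top plate: d = 129.4 mm → contributes +33 554 593 mm⁴
Total I = 65 260 382 mm⁴.

I_xx ≈ 6.53 × 10⁷ mm⁴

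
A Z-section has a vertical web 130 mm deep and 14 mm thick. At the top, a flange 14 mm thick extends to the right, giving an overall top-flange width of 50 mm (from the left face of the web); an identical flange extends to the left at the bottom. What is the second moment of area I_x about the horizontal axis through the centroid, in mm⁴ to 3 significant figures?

I_x ≈ 5.97 × 10⁶ mm⁴

Break the section into simple shapes (no overlaps), measuring from the bottom-left corner of the bounding box.
Web: 14 × 130, A = 1 820 mm², y = 65 mm, Ī = 2 563 167 mm⁴.
Top flange (beyond web): 36 × 14, A = 504 mm², y = 123 mm, Ī = 8 232 mm⁴.
Bottom flange (beyond web): 36 × 14, A = 504 mm², y = 7 mm, Ī = 8 232 mm⁴.
Centroid: ȳ = ΣA·y / ΣA = 65 mm.
Transfer each piece to the horizontal axis through the centroid using Ī + A·d² with d = y − 65:
  web: d = 0 mm → contributes +2 563 167 mm⁴
  top flange (beyond web): d = 58 mm → contributes +1 703 688 mm⁴
  bottom flange (beyond web): d = -58 mm → contributes +1 703 688 mm⁴
Total I = 5 970 543 mm⁴.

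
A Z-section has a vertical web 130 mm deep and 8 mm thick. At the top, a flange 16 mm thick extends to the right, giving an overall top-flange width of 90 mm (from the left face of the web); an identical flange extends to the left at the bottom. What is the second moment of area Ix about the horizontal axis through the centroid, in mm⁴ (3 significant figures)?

Decompose the section into non-overlapping parts with the origin at the bottom-left of its bounding rectangle.
Web: 8 × 130, A = 1 040 mm², y = 65 mm, Ī = 1 464 667 mm⁴.
Top flange (beyond web): 82 × 16, A = 1 312 mm², y = 122 mm, Ī = 27 989 mm⁴.
Bottom flange (beyond web): 82 × 16, A = 1 312 mm², y = 8 mm, Ī = 27 989 mm⁴.
Centroid: ȳ = ΣA·y / ΣA = 65 mm.
Transfer each piece to the horizontal axis through the centroid using Ī + A·d² with d = y − 65:
  web: d = 0 mm → contributes +1 464 667 mm⁴
  top flange (beyond web): d = 57 mm → contributes +4 290 677 mm⁴
  bottom flange (beyond web): d = -57 mm → contributes +4 290 677 mm⁴
Total I = 10 046 021 mm⁴.

Ix ≈ 1.00 × 10⁷ mm⁴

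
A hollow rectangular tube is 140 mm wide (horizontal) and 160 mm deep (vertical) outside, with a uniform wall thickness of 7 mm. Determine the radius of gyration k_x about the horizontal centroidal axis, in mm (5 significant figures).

Treat the section as a set of non-overlapping primitives; coordinates are from the bounding-box lower-left.
Outer rectangle: 140 × 160, A = 22 400 mm², y = 80 mm, Ī = 47 786 667 mm⁴.
Inner void (subtracted): 126 × 146, A = 18 396 mm², y = 80 mm, Ī = 32 677 428 mm⁴.
By symmetry the centroid is at mid-height, ȳ = 80 mm.
All pieces are centred on the horizontal centroidal axis, so I = ΣĪ (holes subtracted) = 15 109 239 mm⁴.
Radius of gyration: k = √(I/A) = √(15 109 239 / 4 004) = 61.42911 mm.

k_x ≈ 61.429 mm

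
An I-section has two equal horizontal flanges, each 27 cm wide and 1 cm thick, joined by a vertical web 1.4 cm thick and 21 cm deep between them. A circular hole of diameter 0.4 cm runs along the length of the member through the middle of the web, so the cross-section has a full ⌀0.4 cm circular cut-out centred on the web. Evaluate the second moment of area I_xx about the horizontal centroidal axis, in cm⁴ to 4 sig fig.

Break the section into simple shapes (no overlaps), measuring from the bottom-left corner of the bounding box.
Bottom flange: 27 × 1, A = 27 cm², y = 0.5 cm, Ī = 2.25 cm⁴.
Web: 1.4 × 21, A = 29.4 cm², y = 11.5 cm, Ī = 1080.45 cm⁴.
Top flange: 27 × 1, A = 27 cm², y = 22.5 cm, Ī = 2.25 cm⁴.
Hole (subtracted): ⌀0.4, A = 0.125664 cm², y = 11.5 cm, Ī = 0.00125664 cm⁴.
By symmetry the centroid is at mid-height, ȳ = 11.5 cm.
Transfer each piece to the horizontal centroidal axis using Ī + A·d² with d = y − 11.5:
  bottom flange: d = -11 cm → contributes +3269.25 cm⁴
  web: d = 0 cm → contributes +1080.45 cm⁴
  top flange: d = 11 cm → contributes +3269.25 cm⁴
  hole: d = 0 cm → contributes −0.00125664 cm⁴
Total I = 7618.95 cm⁴.

I_xx ≈ 7619 cm⁴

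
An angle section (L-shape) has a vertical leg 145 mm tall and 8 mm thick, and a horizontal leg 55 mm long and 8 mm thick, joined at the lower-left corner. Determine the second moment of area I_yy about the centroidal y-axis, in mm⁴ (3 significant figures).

Split into non-overlapping primitives; take the origin at the lower-left of the bounding box.
Vertical leg: 8 × 145, A = 1 160 mm², x = 4 mm, Ī = 6186.7 mm⁴.
Horizontal leg (remainder): 47 × 8, A = 376 mm², x = 31.5 mm, Ī = 69 215 mm⁴.
Centroid: x̄ = ΣA·x / ΣA = 10.732 mm.
Transfer each piece to the centroidal y-axis using Ī + A·d² with d = x − 10.732:
  vertical leg: d = -6.7318 mm → contributes +58 754 mm⁴
  horizontal leg (remainder): d = 20.768 mm → contributes +231 391 mm⁴
Total I = 290 145 mm⁴.

I_yy ≈ 2.90 × 10⁵ mm⁴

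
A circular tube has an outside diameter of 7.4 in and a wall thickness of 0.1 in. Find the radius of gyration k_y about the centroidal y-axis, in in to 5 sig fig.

k_y ≈ 2.5812 in

Decompose the section into non-overlapping parts with the origin at the bottom-left of its bounding rectangle.
Outer circle: ⌀7.4, A = 43.0084 in², x = 3.7 in, Ī = 147.1963 in⁴.
Bore (subtracted): ⌀7.2, A = 40.71504 in², x = 3.7 in, Ī = 131.9167 in⁴.
By symmetry the centroid is at mid-width, x̄ = 3.7 in.
All pieces are centred on the centroidal y-axis, so I = ΣĪ (holes subtracted) = 15.27953 in⁴.
Radius of gyration: k = √(I/A) = √(15.27953 / 2.293363) = 2.581182 in.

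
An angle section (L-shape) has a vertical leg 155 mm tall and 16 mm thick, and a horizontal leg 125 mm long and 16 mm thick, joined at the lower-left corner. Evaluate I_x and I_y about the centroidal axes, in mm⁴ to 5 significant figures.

I_x ≈ 9.9483 × 10⁶ mm⁴, I_y ≈ 5.7794 × 10⁶ mm⁴

Treat the section as a set of non-overlapping primitives; coordinates are from the bounding-box lower-left.
Vertical leg: 16 × 155, A = 2 480 mm², y = 77.5 mm, Ī = 4 965 167 mm⁴.
Horizontal leg (remainder): 109 × 16, A = 1 744 mm², y = 8 mm, Ī = 37205.33 mm⁴.
Centroid: ȳ = ΣA·y / ΣA = 48.80492 mm.
Transfer each piece to the centroidal x-axis using Ī + A·d² with d = y − 48.80492:
  vertical leg: d = 28.69508 mm → contributes +7 007 217 mm⁴
  horizontal leg (remainder): d = -40.80492 mm → contributes +2 941 038 mm⁴
Total I = 9 948 255 mm⁴.
For the y-axis: x̄ = 33.80492 mm.
Repeating about the centroidal y-axis gives I_y = 5 779 375 mm⁴.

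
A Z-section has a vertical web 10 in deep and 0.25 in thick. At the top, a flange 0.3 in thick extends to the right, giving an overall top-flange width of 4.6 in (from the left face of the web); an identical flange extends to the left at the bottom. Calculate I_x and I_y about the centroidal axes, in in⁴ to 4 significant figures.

Treat the section as a set of non-overlapping primitives; coordinates are from the bounding-box lower-left.
Web: 0.25 × 10, A = 2.5 in², y = 5 in, Ī = 20.8333 in⁴.
Top flange (beyond web): 4.35 × 0.3, A = 1.305 in², y = 9.85 in, Ī = 0.0097875 in⁴.
Bottom flange (beyond web): 4.35 × 0.3, A = 1.305 in², y = 0.15 in, Ī = 0.0097875 in⁴.
Centroid: ȳ = ΣA·y / ΣA = 5 in.
Transfer each piece to the centroidal x-axis using Ī + A·d² with d = y − 5:
  web: d = 0 in → contributes +20.8333 in⁴
  top flange (beyond web): d = 4.85 in → contributes +30.7067 in⁴
  bottom flange (beyond web): d = -4.85 in → contributes +30.7067 in⁴
Total I = 82.2466 in⁴.
For the y-axis: x̄ = 4.475 in.
Repeating about the centroidal y-axis gives I_y = 17.9356 in⁴.

I_x ≈ 82.25 in⁴, I_y ≈ 17.94 in⁴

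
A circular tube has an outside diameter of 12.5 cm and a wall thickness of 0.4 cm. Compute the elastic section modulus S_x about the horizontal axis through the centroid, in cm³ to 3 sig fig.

S_x ≈ 44.6 cm³

Split into non-overlapping primitives; take the origin at the lower-left of the bounding box.
Outer circle: ⌀12.5, A = 122.72 cm², y = 6.25 cm, Ī = 1198.4 cm⁴.
Bore (subtracted): ⌀11.7, A = 107.51 cm², y = 6.25 cm, Ī = 919.84 cm⁴.
By symmetry the centroid is at mid-height, ȳ = 6.25 cm.
All pieces are centred on the horizontal axis through the centroid, so I = ΣĪ (holes subtracted) = 278.58 cm⁴.
Extreme fibre distance c = 6.25 cm; S = I/c = 44.573 cm³.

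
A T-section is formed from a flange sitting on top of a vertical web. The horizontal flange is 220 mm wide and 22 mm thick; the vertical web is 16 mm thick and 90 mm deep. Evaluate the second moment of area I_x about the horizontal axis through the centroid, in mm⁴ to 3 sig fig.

Split into non-overlapping primitives; take the origin at the lower-left of the bounding box.
Flange: 220 × 22, A = 4 840 mm², y = 101 mm, Ī = 195 213 mm⁴.
Web: 16 × 90, A = 1 440 mm², y = 45 mm, Ī = 972 000 mm⁴.
Centroid: ȳ = ΣA·y / ΣA = 88.159 mm.
Transfer each piece to the horizontal axis through the centroid using Ī + A·d² with d = y − 88.159:
  flange: d = 12.841 mm → contributes +993 258 mm⁴
  web: d = -43.159 mm → contributes +3 654 316 mm⁴
Total I = 4 647 574 mm⁴.

I_x ≈ 4.65 × 10⁶ mm⁴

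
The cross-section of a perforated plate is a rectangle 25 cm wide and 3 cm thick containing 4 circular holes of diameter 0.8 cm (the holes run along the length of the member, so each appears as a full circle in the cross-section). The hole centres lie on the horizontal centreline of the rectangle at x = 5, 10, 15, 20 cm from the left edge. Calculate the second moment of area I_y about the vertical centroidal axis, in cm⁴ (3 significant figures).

Treat the section as a set of non-overlapping primitives; coordinates are from the bounding-box lower-left.
Plate: 25 × 3, A = 75 cm², x = 12.5 cm, Ī = 3906.3 cm⁴.
Hole 1 (subtracted): ⌀0.8, A = 0.50265 cm², x = 5 cm, Ī = 0.020106 cm⁴.
Hole 2 (subtracted): ⌀0.8, A = 0.50265 cm², x = 10 cm, Ī = 0.020106 cm⁴.
Hole 3 (subtracted): ⌀0.8, A = 0.50265 cm², x = 15 cm, Ī = 0.020106 cm⁴.
Hole 4 (subtracted): ⌀0.8, A = 0.50265 cm², x = 20 cm, Ī = 0.020106 cm⁴.
By symmetry the centroid is at mid-width, x̄ = 12.5 cm.
Transfer each piece to the vertical centroidal axis using Ī + A·d² with d = x − 12.5:
  plate: d = 0 cm → contributes +3906.3 cm⁴
  hole 1: d = -7.5 cm → contributes −28.294 cm⁴
  hole 2: d = -2.5 cm → contributes −3.1617 cm⁴
  hole 3: d = 2.5 cm → contributes −3.1617 cm⁴
  hole 4: d = 7.5 cm → contributes −28.294 cm⁴
Total I = 3843.3 cm⁴.

I_y ≈ 3840 cm⁴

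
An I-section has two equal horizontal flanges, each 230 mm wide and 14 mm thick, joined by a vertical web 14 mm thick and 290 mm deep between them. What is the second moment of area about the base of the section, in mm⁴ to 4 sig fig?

I_base ≈ 4.428 × 10⁸ mm⁴

Decompose the section into non-overlapping parts with the origin at the bottom-left of its bounding rectangle.
Bottom flange: 230 × 14, A = 3 220 mm², y = 7 mm, Ī = 52593.3 mm⁴.
Web: 14 × 290, A = 4 060 mm², y = 159 mm, Ī = 28 453 833 mm⁴.
Top flange: 230 × 14, A = 3 220 mm², y = 311 mm, Ī = 52593.3 mm⁴.
Transfer each piece to a horizontal axis along the bottom face using Ī + A·d² with d = y − 0:
  bottom flange: d = 7 mm → contributes +210 373 mm⁴
  web: d = 159 mm → contributes +131 094 693 mm⁴
  top flange: d = 311 mm → contributes +311 494 213 mm⁴
Total I = 442 799 280 mm⁴.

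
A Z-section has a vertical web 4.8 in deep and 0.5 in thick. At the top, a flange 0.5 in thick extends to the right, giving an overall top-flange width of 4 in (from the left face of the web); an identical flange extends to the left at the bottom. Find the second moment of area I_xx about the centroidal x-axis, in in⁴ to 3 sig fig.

Treat the section as a set of non-overlapping primitives; coordinates are from the bounding-box lower-left.
Web: 0.5 × 4.8, A = 2.4 in², y = 2.4 in, Ī = 4.608 in⁴.
Top flange (beyond web): 3.5 × 0.5, A = 1.75 in², y = 4.55 in, Ī = 0.036458 in⁴.
Bottom flange (beyond web): 3.5 × 0.5, A = 1.75 in², y = 0.25 in, Ī = 0.036458 in⁴.
Centroid: ȳ = ΣA·y / ΣA = 2.4 in.
Transfer each piece to the centroidal x-axis using Ī + A·d² with d = y − 2.4:
  web: d = 0 in → contributes +4.608 in⁴
  top flange (beyond web): d = 2.15 in → contributes +8.1258 in⁴
  bottom flange (beyond web): d = -2.15 in → contributes +8.1258 in⁴
Total I = 20.86 in⁴.

I_xx ≈ 20.9 in⁴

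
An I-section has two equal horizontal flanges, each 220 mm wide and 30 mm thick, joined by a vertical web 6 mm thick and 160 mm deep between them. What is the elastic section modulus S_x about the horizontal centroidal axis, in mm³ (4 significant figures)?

S_x ≈ 1.111 × 10⁶ mm³

Treat the section as a set of non-overlapping primitives; coordinates are from the bounding-box lower-left.
Bottom flange: 220 × 30, A = 6 600 mm², y = 15 mm, Ī = 495 000 mm⁴.
Web: 6 × 160, A = 960 mm², y = 110 mm, Ī = 2 048 000 mm⁴.
Top flange: 220 × 30, A = 6 600 mm², y = 205 mm, Ī = 495 000 mm⁴.
By symmetry the centroid is at mid-height, ȳ = 110 mm.
Transfer each piece to the horizontal centroidal axis using Ī + A·d² with d = y − 110:
  bottom flange: d = -95 mm → contributes +60 060 000 mm⁴
  web: d = 0 mm → contributes +2 048 000 mm⁴
  top flange: d = 95 mm → contributes +60 060 000 mm⁴
Total I = 122 168 000 mm⁴.
Extreme fibre distance c = 110 mm; S = I/c = 1 110 618 mm³.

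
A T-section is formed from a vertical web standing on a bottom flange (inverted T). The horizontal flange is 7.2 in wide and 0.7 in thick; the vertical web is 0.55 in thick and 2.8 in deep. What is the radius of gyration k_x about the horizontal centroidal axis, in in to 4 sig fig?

k_x ≈ 0.8563 in

Decompose the section into non-overlapping parts with the origin at the bottom-left of its bounding rectangle.
Flange: 7.2 × 0.7, A = 5.04 in², y = 0.35 in, Ī = 0.2058 in⁴.
Web: 0.55 × 2.8, A = 1.54 in², y = 2.1 in, Ī = 1.00613 in⁴.
Centroid: ȳ = ΣA·y / ΣA = 0.759574 in.
Transfer each piece to the horizontal centroidal axis using Ī + A·d² with d = y − 0.759574:
  flange: d = -0.409574 in → contributes +1.05127 in⁴
  web: d = 1.34043 in → contributes +3.77311 in⁴
Total I = 4.82438 in⁴.
Radius of gyration: k = √(I/A) = √(4.82438 / 6.58) = 0.856264 in.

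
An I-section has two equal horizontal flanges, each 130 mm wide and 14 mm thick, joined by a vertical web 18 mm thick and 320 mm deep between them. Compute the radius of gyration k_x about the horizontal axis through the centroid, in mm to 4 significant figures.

Split into non-overlapping primitives; take the origin at the lower-left of the bounding box.
Bottom flange: 130 × 14, A = 1 820 mm², y = 7 mm, Ī = 29726.7 mm⁴.
Web: 18 × 320, A = 5 760 mm², y = 174 mm, Ī = 49 152 000 mm⁴.
Top flange: 130 × 14, A = 1 820 mm², y = 341 mm, Ī = 29726.7 mm⁴.
By symmetry the centroid is at mid-height, ȳ = 174 mm.
Transfer each piece to the horizontal axis through the centroid using Ī + A·d² with d = y − 174:
  bottom flange: d = -167 mm → contributes +50 787 707 mm⁴
  web: d = 0 mm → contributes +49 152 000 mm⁴
  top flange: d = 167 mm → contributes +50 787 707 mm⁴
Total I = 150 727 413 mm⁴.
Radius of gyration: k = √(I/A) = √(150 727 413 / 9 400) = 126.629 mm.

k_x ≈ 126.6 mm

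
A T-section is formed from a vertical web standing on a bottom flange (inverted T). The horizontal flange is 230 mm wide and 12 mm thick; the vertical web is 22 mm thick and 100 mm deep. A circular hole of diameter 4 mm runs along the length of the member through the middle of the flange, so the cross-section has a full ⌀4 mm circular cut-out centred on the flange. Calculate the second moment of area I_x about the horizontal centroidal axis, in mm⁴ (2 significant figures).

I_x ≈ 5.7 × 10⁶ mm⁴

Split into non-overlapping primitives; take the origin at the lower-left of the bounding box.
Flange: 230 × 12, A = 2 760 mm², y = 6 mm, Ī = 33 120 mm⁴.
Web: 22 × 100, A = 2 200 mm², y = 62 mm, Ī = 1 833 333 mm⁴.
Hole (subtracted): ⌀4, A = 12.57 mm², y = 6 mm, Ī = 12.57 mm⁴.
Centroid: ȳ = ΣA·y / ΣA = 30.9 mm.
Transfer each piece to the horizontal centroidal axis using Ī + A·d² with d = y − 30.9:
  flange: d = -24.9 mm → contributes +1 744 595 mm⁴
  web: d = 31.1 mm → contributes +3 960 949 mm⁴
  hole: d = -24.9 mm → contributes −7 805 mm⁴
Total I = 5 697 739 mm⁴.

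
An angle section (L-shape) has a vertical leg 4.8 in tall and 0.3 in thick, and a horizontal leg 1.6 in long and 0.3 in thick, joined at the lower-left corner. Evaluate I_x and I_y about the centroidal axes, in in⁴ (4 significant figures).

Break the section into simple shapes (no overlaps), measuring from the bottom-left corner of the bounding box.
Vertical leg: 0.3 × 4.8, A = 1.44 in², y = 2.4 in, Ī = 2.7648 in⁴.
Horizontal leg (remainder): 1.3 × 0.3, A = 0.39 in², y = 0.15 in, Ī = 0.002925 in⁴.
Centroid: ȳ = ΣA·y / ΣA = 1.92049 in.
Transfer each piece to the centroidal x-axis using Ī + A·d² with d = y − 1.92049:
  vertical leg: d = 0.479508 in → contributes +3.0959 in⁴
  horizontal leg (remainder): d = -1.77049 in → contributes +1.22544 in⁴
Total I = 4.32133 in⁴.
For the y-axis: x̄ = 0.320492 in.
Repeating about the centroidal y-axis gives I_y = 0.262132 in⁴.

I_x ≈ 4.321 in⁴, I_y ≈ 0.2621 in⁴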